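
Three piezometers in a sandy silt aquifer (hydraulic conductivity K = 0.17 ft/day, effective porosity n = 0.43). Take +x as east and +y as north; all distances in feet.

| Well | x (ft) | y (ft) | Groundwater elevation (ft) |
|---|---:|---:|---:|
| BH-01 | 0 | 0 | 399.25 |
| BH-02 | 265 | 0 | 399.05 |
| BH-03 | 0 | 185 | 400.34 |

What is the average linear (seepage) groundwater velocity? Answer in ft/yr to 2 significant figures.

0.86 ft/yr

∂h/∂x = (399.05 − 399.25) / (265 − 0) = -0.0007547
∂h/∂y = (400.34 − 399.25) / (185 − 0) = +0.005892
|∇h| = √(-0.0007547² + 0.005892²) = 0.00594
Seepage velocity v = K·i/n = 0.17 × 0.00594 / 0.43 = 0.002348 ft/day = 0.8576 ft/yr.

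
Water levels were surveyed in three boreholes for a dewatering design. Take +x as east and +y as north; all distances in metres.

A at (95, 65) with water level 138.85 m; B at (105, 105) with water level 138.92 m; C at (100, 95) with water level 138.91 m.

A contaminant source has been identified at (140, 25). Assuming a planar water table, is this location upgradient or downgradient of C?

downgradient

Differences from A: to B (Δx, Δy, Δh) = (10, 40, +0.07); to C = (5, 30, +0.06).
Determinant of the coordinate differences = 10·30 − 5·40 = 100.
∂h/∂x = [(+0.07)·30 − (+0.06)·40] / 100 = -0.003000
∂h/∂y = [10·(+0.06) − 5·(+0.07)] / 100 = +0.002500
Head at (140, 25) = 138.85 + (-0.003000)·(45) + (+0.002500)·(-40) = 138.61 m.
That is lower than the 138.91 m at C, so the point is downgradient.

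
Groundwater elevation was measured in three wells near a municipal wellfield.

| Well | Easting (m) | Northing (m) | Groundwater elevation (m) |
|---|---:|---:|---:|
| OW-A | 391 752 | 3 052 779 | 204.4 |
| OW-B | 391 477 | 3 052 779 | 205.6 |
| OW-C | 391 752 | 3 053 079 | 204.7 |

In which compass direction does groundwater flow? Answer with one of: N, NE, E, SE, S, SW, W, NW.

E

∂h/∂x = (205.6 − 204.4) / (391477 − 391752) = -0.004364
∂h/∂y = (204.7 − 204.4) / (3053079 − 3052779) = +0.0010000
Flow = −∇h = (+0.004364 east, -0.0010000 north), which points east.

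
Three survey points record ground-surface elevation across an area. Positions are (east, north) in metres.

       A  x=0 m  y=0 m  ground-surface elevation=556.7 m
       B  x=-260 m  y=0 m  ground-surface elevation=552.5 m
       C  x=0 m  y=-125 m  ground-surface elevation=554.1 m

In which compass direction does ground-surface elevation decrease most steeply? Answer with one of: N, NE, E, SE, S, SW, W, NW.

SW

∂z/∂x = (552.5 − 556.7) / (-260 − 0) = +0.01615
∂z/∂y = (554.1 − 556.7) / (-125 − 0) = +0.02080
Steepest decrease is along −∇f = (-0.01615 E, -0.02080 N) → southwest.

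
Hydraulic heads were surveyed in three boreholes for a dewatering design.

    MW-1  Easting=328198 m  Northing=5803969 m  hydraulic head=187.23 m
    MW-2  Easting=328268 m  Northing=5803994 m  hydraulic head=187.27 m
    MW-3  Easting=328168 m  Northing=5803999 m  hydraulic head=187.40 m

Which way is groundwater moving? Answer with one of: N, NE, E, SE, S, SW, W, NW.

S

With h = a·x + b·y + c and MW-1 as origin, the differences give:
  70·a + 25·b = +0.04
  (-30)·a + 30·b = +0.17
Eliminate b (×30 and ×25, subtract): 2850·a = -3.050 → a = ∂h/∂x = -0.001070
Back-substitute: b = ∂h/∂y = +0.004596.
Flow = −∇h = (+0.001070 east, -0.004596 north), which points south.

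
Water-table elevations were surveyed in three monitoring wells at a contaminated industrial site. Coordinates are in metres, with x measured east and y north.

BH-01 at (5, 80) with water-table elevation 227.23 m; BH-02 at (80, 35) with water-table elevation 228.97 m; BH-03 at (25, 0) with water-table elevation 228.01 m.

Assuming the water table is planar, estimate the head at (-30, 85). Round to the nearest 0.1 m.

226.5 m

Three-point gradient (reference BH-01): Δ to BH-02 = (75, -45, +1.74), Δ to BH-03 = (20, -80, +0.78).
∂h/∂x = +0.02041, ∂h/∂y = -0.004647 (det = -5100).
h(-30, 85) = 227.23 + (+0.02041)·(-35) + (-0.004647)·(5) = 227.23 -0.714 -0.023 = 226.492 m.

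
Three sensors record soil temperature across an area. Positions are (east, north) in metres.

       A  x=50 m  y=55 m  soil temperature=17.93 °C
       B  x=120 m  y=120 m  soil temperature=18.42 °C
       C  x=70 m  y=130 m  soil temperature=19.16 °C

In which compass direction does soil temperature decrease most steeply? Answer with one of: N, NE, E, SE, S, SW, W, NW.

SE

With T = a·x + b·y + c and A as origin, the differences give:
  70·a + 65·b = +0.49
  20·a + 75·b = +1.23
Eliminate b (×75 and ×65, subtract): 3950·a = -43.200 → a = ∂T/∂x = -0.01094
Back-substitute: b = ∂T/∂y = +0.01932.
Steepest decrease is along −∇f = (+0.01094 E, -0.01932 N) → southeast.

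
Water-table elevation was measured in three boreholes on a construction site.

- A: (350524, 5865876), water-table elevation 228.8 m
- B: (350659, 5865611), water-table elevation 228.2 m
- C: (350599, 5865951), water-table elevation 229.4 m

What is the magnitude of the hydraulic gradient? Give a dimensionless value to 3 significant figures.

With h = a·x + b·y + c and A as origin, the differences give:
  135·a + (-265)·b = -0.6
  75·a + 75·b = +0.6
Eliminate b (×75 and ×(-265), subtract): 30000·a = 114.00 → a = ∂h/∂x = +0.003800
Back-substitute: b = ∂h/∂y = +0.004200.
|∇h| = √(0.003800² + 0.004200²) = 0.005664

0.00566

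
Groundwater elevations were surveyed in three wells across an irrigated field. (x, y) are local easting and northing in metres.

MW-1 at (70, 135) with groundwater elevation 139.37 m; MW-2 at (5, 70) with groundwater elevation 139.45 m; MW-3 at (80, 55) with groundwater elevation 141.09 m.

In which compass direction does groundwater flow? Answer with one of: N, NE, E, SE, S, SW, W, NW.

NW

Taking MW-1 as reference: MW-2−MW-1 = (-65, -65, +0.08); MW-3−MW-1 = (10, -80, +1.72).
Solve a·Δx + b·Δy = Δh: det = (-65)·(-80) − 10·(-65) = 5850.
∂h/∂x = [(+0.08)·(-80) − (+1.72)·(-65)] / 5850 = +0.01802
∂h/∂y = [(-65)·(+1.72) − 10·(+0.08)] / 5850 = -0.01925
Flow = −∇h = (-0.01802 east, +0.01925 north), which points northwest.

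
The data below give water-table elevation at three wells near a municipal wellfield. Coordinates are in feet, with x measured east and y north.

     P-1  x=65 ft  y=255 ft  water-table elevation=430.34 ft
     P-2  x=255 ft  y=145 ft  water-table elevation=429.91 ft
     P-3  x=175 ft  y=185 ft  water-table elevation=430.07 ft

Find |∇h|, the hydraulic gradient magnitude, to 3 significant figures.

Differences from P-1: to P-2 (Δx, Δy, Δh) = (190, -110, -0.43); to P-3 = (110, -70, -0.27).
Determinant of the coordinate differences = 190·(-70) − 110·(-110) = -1200.
∂h/∂x = [(-0.43)·(-70) − (-0.27)·(-110)] / -1200 = -0.0003333
∂h/∂y = [190·(-0.27) − 110·(-0.43)] / -1200 = +0.003333
|∇h| = √(-0.0003333² + 0.003333²) = 0.00335

0.00335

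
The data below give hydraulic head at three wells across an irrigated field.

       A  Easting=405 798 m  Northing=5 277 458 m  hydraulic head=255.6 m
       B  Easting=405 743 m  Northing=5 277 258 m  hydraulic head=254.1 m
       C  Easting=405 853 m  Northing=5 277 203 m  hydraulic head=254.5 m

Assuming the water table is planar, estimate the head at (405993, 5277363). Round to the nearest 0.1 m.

256.3 m

Taking A as reference: B−A = (-55, -200, -1.5); C−A = (55, -255, -1.1).
Determinant of the coordinate differences = (-55)·(-255) − 55·(-200) = 25025.
∂h/∂x = [(-1.5)·(-255) − (-1.1)·(-200)] / 25025 = +0.006494
∂h/∂y = [(-55)·(-1.1) − 55·(-1.5)] / 25025 = +0.005714
h(405993, 5277363) = 255.6 + (+0.006494)·(195) + (+0.005714)·(-95) = 255.6 +1.266 -0.543 = 256.323 m.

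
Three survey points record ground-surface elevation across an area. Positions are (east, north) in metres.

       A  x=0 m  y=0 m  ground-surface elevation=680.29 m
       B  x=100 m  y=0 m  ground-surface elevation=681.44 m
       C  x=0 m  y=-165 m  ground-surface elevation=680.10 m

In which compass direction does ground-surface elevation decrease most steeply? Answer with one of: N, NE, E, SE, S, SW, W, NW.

W

∂z/∂x = (681.44 − 680.29) / (100 − 0) = +0.01150
∂z/∂y = (680.10 − 680.29) / (-165 − 0) = +0.001152
Steepest decrease is along −∇f = (-0.01150 E, -0.001152 N) → west.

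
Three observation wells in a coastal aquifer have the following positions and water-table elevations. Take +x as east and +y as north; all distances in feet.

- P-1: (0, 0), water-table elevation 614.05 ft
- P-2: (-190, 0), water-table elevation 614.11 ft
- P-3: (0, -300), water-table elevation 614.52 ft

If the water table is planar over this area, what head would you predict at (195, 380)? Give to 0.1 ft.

∂h/∂x = (614.11 − 614.05) / (-190 − 0) = -0.0003158
∂h/∂y = (614.52 − 614.05) / (-300 − 0) = -0.001567
h(195, 380) = 614.05 + (-0.0003158)·(195) + (-0.001567)·(380) = 614.05 -0.062 -0.595 = 613.393 ft.

613.4 ft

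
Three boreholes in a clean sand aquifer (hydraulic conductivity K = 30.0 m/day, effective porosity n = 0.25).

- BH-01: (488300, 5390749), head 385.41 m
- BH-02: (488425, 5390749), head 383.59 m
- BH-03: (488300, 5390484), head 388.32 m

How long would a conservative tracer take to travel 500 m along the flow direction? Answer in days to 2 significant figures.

∂h/∂x = (383.59 − 385.41) / (488425 − 488300) = -0.01456
∂h/∂y = (388.32 − 385.41) / (5390484 − 5390749) = -0.01098
|∇h| = √(-0.01456² + -0.01098²) = 0.01824
Seepage velocity v = K·i/n = 30.0 × 0.01824 / 0.25 = 2.189 m/day.
t = 500 / 2.189 = 228.4 days.

230 days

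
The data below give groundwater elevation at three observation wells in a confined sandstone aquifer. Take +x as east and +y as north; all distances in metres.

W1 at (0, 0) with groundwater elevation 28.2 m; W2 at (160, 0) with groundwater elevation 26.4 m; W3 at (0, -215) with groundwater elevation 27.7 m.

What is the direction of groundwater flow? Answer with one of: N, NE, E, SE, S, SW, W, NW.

∂h/∂x = (26.4 − 28.2) / (160 − 0) = -0.01125
∂h/∂y = (27.7 − 28.2) / (-215 − 0) = +0.002326
Flow = −∇h = (+0.01125 east, -0.002326 north), which points east.

E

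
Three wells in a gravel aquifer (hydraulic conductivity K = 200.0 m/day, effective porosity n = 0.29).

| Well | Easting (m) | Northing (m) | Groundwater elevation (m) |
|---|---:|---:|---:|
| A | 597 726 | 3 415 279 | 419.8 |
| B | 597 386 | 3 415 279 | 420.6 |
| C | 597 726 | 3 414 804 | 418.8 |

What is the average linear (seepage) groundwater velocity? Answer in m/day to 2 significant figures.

2.2 m/day

∂h/∂x = (420.6 − 419.8) / (597386 − 597726) = -0.002353
∂h/∂y = (418.8 − 419.8) / (3414804 − 3415279) = +0.002105
|∇h| = √(-0.002353² + 0.002105²) = 0.003157
Seepage velocity v = K·i/n = 200.0 × 0.003157 / 0.29 = 2.177 m/day.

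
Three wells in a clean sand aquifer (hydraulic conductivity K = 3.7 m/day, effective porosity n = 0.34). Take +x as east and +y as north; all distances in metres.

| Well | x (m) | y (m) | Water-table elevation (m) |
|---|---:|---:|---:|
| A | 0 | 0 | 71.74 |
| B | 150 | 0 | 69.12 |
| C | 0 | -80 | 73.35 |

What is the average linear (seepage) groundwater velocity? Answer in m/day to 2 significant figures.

0.29 m/day

∂h/∂x = (69.12 − 71.74) / (150 − 0) = -0.01747
∂h/∂y = (73.35 − 71.74) / (-80 − 0) = -0.02012
|∇h| = √(-0.01747² + -0.02012²) = 0.02665
Seepage velocity v = K·i/n = 3.7 × 0.02665 / 0.34 = 0.29 m/day.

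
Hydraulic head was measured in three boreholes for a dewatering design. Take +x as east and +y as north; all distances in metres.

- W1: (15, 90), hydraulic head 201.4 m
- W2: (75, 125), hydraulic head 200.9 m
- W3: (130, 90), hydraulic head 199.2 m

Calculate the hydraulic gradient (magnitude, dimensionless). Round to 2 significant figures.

Three-point gradient (reference W1): Δ to W2 = (60, 35, -0.5), Δ to W3 = (115, 0, -2.2).
∂h/∂x = -0.01913, ∂h/∂y = +0.01851 (det = -4025).
|∇h| = √(-0.01913² + 0.01851²) = 0.02662

0.027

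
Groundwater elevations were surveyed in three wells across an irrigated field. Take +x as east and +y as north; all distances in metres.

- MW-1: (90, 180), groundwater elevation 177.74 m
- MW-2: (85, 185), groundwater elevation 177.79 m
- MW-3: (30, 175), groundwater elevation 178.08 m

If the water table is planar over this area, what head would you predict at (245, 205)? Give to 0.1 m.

176.9 m

With h = a·x + b·y + c and MW-1 as origin, the differences give:
  (-5)·a + 5·b = +0.05
  (-60)·a + (-5)·b = +0.34
Eliminate b (×(-5) and ×5, subtract): 325·a = -1.950 → a = ∂h/∂x = -0.006000
Back-substitute: b = ∂h/∂y = +0.004000.
h(245, 205) = 177.74 + (-0.006000)·(155) + (+0.004000)·(25) = 177.74 -0.930 +0.100 = 176.910 m.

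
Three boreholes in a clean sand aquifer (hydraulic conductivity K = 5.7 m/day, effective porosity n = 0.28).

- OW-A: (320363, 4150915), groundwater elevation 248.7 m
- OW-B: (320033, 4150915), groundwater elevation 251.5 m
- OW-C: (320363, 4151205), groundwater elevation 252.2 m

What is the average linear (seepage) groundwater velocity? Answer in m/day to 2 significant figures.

0.30 m/day

∂h/∂x = (251.5 − 248.7) / (320033 − 320363) = -0.008485
∂h/∂y = (252.2 − 248.7) / (4151205 − 4150915) = +0.01207
|∇h| = √(-0.008485² + 0.01207²) = 0.01475
Seepage velocity v = K·i/n = 5.7 × 0.01475 / 0.28 = 0.3003 m/day.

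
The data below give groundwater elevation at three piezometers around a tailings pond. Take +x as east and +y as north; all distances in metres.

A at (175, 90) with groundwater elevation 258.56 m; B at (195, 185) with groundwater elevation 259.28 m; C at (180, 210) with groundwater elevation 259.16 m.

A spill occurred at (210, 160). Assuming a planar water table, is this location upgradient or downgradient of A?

Differences from A: to B (Δx, Δy, Δh) = (20, 95, +0.72); to C = (5, 120, +0.60).
Solve a·Δx + b·Δy = Δh: det = 20·120 − 5·95 = 1925.
∂h/∂x = [(+0.72)·120 − (+0.60)·95] / 1925 = +0.01527
∂h/∂y = [20·(+0.60) − 5·(+0.72)] / 1925 = +0.004364
Head at (210, 160) = 258.56 + (+0.01527)·(35) + (+0.004364)·(70) = 259.40 m.
That is higher than the 258.56 m at A, so the point is upgradient.

upgradient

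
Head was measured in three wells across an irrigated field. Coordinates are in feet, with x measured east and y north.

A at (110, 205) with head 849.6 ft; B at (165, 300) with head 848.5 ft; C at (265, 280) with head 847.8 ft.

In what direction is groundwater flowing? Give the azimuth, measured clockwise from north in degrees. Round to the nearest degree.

Differences from A: to B (Δx, Δy, Δh) = (55, 95, -1.1); to C = (155, 75, -1.8).
Solve a·Δx + b·Δy = Δh: det = 55·75 − 155·95 = -10600.
∂h/∂x = [(-1.1)·75 − (-1.8)·95] / -10600 = -0.008349
∂h/∂y = [55·(-1.8) − 155·(-1.1)] / -10600 = -0.006745
Flow direction (−∇h) has components (+0.008349 E, +0.006745 N).
Azimuth = atan2(E, N) = atan2(+0.008349, +0.006745) = 51.1° ≈ 051°.

051°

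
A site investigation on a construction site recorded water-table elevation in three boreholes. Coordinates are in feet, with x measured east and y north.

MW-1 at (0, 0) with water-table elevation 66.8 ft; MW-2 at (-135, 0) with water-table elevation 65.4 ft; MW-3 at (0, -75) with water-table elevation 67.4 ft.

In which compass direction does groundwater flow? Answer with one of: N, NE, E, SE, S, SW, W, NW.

NW

∂h/∂x = (65.4 − 66.8) / (-135 − 0) = +0.01037
∂h/∂y = (67.4 − 66.8) / (-75 − 0) = -0.008000
Flow = −∇h = (-0.01037 east, +0.008000 north), which points northwest.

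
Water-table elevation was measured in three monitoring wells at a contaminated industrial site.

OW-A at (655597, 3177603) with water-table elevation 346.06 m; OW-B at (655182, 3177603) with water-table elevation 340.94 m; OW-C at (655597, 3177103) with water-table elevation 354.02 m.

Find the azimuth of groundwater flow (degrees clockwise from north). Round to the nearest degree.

∂h/∂x = (340.94 − 346.06) / (655182 − 655597) = +0.01234
∂h/∂y = (354.02 − 346.06) / (3177103 − 3177603) = -0.01592
Flow direction (−∇h) has components (-0.01234 E, +0.01592 N).
Azimuth = atan2(E, N) = atan2(-0.01234, +0.01592) = 322.2° ≈ 322°.

322°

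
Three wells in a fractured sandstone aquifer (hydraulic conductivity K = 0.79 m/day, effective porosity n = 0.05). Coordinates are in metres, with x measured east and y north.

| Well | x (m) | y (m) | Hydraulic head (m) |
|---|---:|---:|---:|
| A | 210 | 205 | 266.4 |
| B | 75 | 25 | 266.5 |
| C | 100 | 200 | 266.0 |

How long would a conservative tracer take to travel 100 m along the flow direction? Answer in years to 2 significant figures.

Differences from A: to B (Δx, Δy, Δh) = (-135, -180, +0.1); to C = (-110, -5, -0.4).
Solve a·Δx + b·Δy = Δh: det = (-135)·(-5) − (-110)·(-180) = -19125.
∂h/∂x = [(+0.1)·(-5) − (-0.4)·(-180)] / -19125 = +0.003791
∂h/∂y = [(-135)·(-0.4) − (-110)·(+0.1)] / -19125 = -0.003399
|∇h| = √(0.003791² + -0.003399²) = 0.005092
Seepage velocity v = K·i/n = 0.79 × 0.005092 / 0.05 = 0.08045 m/day.
t = 100 / 0.08045 = 1243 days = 3.4 years.

3.4 years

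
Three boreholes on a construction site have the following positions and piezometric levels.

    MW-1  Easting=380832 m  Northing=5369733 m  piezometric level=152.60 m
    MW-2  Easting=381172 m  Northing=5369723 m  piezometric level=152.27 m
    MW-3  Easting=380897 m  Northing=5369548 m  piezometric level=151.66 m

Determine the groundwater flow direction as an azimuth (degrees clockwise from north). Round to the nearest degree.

170°

With h = a·x + b·y + c and MW-1 as origin, the differences give:
  340·a + (-10)·b = -0.33
  65·a + (-185)·b = -0.94
Eliminate b (×(-185) and ×(-10), subtract): -62250·a = 51.650 → a = ∂h/∂x = -0.0008297
Back-substitute: b = ∂h/∂y = +0.004790.
Flow direction (−∇h) has components (+0.0008297 E, -0.004790 N).
Azimuth = atan2(E, N) = atan2(+0.0008297, -0.004790) = 170.2° ≈ 170°.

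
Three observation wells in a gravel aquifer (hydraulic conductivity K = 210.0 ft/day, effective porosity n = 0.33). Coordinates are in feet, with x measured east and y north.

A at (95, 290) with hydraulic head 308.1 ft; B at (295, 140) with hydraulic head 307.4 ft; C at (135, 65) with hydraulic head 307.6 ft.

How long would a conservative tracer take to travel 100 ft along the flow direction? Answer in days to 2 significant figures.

Three-point gradient (reference A): Δ to B = (200, -150, -0.7), Δ to C = (40, -225, -0.5).
∂h/∂x = -0.002115, ∂h/∂y = +0.001846 (det = -39000).
|∇h| = √(-0.002115² + 0.001846²) = 0.002807
Seepage velocity v = K·i/n = 210.0 × 0.002807 / 0.33 = 1.786 ft/day.
t = 100 / 1.786 = 55.99 days.

56 days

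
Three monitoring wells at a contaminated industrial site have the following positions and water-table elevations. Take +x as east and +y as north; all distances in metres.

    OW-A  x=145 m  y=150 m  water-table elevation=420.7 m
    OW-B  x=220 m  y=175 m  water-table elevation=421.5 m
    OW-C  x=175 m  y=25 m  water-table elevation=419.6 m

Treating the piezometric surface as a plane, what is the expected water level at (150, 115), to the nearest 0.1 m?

Taking OW-A as reference: OW-B−OW-A = (75, 25, +0.8); OW-C−OW-A = (30, -125, -1.1).
Solve a·Δx + b·Δy = Δh: det = 75·(-125) − 30·25 = -10125.
∂h/∂x = [(+0.8)·(-125) − (-1.1)·25] / -10125 = +0.007160
∂h/∂y = [75·(-1.1) − 30·(+0.8)] / -10125 = +0.01052
h(150, 115) = 420.7 + (+0.007160)·(5) + (+0.01052)·(-35) = 420.7 +0.036 -0.368 = 420.368 m.

420.4 m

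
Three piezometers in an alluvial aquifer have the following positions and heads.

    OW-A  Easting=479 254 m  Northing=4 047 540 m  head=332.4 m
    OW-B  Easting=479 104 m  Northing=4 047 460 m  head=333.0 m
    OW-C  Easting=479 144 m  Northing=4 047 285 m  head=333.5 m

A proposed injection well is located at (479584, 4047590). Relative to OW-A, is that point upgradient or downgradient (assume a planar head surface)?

downgradient

Differences from OW-A: to OW-B (Δx, Δy, Δh) = (-150, -80, +0.6); to OW-C = (-110, -255, +1.1).
Determinant of the coordinate differences = (-150)·(-255) − (-110)·(-80) = 29450.
∂h/∂x = [(+0.6)·(-255) − (+1.1)·(-80)] / 29450 = -0.002207
∂h/∂y = [(-150)·(+1.1) − (-110)·(+0.6)] / 29450 = -0.003362
Head at (479584, 4047590) = 332.4 + (-0.002207)·(330) + (-0.003362)·(50) = 331.50 m.
That is lower than the 332.4 m at OW-A, so the point is downgradient.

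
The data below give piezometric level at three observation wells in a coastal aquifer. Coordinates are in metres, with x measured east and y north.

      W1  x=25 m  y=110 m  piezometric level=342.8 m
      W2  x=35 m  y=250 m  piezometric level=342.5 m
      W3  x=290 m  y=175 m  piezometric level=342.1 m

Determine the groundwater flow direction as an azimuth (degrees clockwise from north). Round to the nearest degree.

047°

Differences from W1: to W2 (Δx, Δy, Δh) = (10, 140, -0.3); to W3 = (265, 65, -0.7).
Solve a·Δx + b·Δy = Δh: det = 10·65 − 265·140 = -36450.
∂h/∂x = [(-0.3)·65 − (-0.7)·140] / -36450 = -0.002154
∂h/∂y = [10·(-0.7) − 265·(-0.3)] / -36450 = -0.001989
Flow direction (−∇h) has components (+0.002154 E, +0.001989 N).
Azimuth = atan2(E, N) = atan2(+0.002154, +0.001989) = 47.3° ≈ 047°.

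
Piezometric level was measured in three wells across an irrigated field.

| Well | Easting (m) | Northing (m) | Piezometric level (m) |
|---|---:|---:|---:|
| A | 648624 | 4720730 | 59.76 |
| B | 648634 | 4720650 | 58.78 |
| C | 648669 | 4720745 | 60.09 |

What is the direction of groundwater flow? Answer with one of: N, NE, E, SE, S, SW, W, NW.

S

Three-point gradient (reference A): Δ to B = (10, -80, -0.98), Δ to C = (45, 15, +0.33).
∂h/∂x = +0.003120, ∂h/∂y = +0.01264 (det = 3750).
Flow = −∇h = (-0.003120 east, -0.01264 north), which points south.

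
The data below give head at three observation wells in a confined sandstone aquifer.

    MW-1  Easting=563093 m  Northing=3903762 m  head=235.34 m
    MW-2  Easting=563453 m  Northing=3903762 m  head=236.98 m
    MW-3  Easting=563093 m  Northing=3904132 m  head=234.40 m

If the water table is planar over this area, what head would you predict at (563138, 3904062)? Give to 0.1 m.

∂h/∂x = (236.98 − 235.34) / (563453 − 563093) = +0.004556
∂h/∂y = (234.40 − 235.34) / (3904132 − 3903762) = -0.002541
h(563138, 3904062) = 235.34 + (+0.004556)·(45) + (-0.002541)·(300) = 235.34 +0.205 -0.762 = 234.783 m.

234.8 m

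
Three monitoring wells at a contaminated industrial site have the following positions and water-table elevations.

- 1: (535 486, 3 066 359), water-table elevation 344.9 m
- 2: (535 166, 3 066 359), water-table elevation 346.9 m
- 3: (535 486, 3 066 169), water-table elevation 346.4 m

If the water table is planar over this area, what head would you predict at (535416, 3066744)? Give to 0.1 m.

342.3 m

∂h/∂x = (346.9 − 344.9) / (535166 − 535486) = -0.006250
∂h/∂y = (346.4 − 344.9) / (3066169 − 3066359) = -0.007895
h(535416, 3066744) = 344.9 + (-0.006250)·(-70) + (-0.007895)·(385) = 344.9 +0.438 -3.039 = 342.298 m.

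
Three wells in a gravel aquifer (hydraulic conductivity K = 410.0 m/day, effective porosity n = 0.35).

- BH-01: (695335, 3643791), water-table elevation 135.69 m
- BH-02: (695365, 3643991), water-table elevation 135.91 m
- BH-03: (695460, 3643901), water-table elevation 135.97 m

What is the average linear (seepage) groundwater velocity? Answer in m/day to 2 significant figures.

Taking BH-01 as reference: BH-02−BH-01 = (30, 200, +0.22); BH-03−BH-01 = (125, 110, +0.28).
Determinant of the coordinate differences = 30·110 − 125·200 = -21700.
∂h/∂x = [(+0.22)·110 − (+0.28)·200] / -21700 = +0.001465
∂h/∂y = [30·(+0.28) − 125·(+0.22)] / -21700 = +0.0008802
|∇h| = √(0.001465² + 0.0008802²) = 0.001709
Seepage velocity v = K·i/n = 410.0 × 0.001709 / 0.35 = 2.002 m/day.

2.0 m/day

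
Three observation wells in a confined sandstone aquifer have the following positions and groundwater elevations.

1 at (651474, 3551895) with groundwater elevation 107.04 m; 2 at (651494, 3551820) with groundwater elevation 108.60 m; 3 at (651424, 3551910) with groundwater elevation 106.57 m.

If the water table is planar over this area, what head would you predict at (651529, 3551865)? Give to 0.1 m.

With h = a·x + b·y + c and 1 as origin, the differences give:
  20·a + (-75)·b = +1.56
  (-50)·a + 15·b = -0.47
Eliminate b (×15 and ×(-75), subtract): -3450·a = -11.850 → a = ∂h/∂x = +0.003435
Back-substitute: b = ∂h/∂y = -0.01988.
h(651529, 3551865) = 107.04 + (+0.003435)·(55) + (-0.01988)·(-30) = 107.04 +0.189 +0.597 = 107.825 m.

107.8 m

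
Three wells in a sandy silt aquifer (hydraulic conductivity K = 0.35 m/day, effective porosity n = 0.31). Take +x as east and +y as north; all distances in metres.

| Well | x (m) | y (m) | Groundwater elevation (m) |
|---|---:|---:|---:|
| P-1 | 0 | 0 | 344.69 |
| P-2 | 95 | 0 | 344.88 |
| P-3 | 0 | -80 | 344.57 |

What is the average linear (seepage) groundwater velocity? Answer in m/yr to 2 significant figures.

∂h/∂x = (344.88 − 344.69) / (95 − 0) = +0.002000
∂h/∂y = (344.57 − 344.69) / (-80 − 0) = +0.001500
|∇h| = √(0.002000² + 0.001500²) = 0.0025
Seepage velocity v = K·i/n = 0.35 × 0.0025 / 0.31 = 0.002823 m/day = 1.031 m/yr.

1.0 m/yr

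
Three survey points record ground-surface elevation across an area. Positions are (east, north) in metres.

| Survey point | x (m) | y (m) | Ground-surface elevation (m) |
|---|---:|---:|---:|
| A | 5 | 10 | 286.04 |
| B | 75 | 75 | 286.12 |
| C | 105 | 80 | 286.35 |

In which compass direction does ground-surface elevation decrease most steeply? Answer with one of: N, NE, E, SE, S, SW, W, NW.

Differences from A: to B (Δx, Δy, Δh) = (70, 65, +0.08); to C = (100, 70, +0.31).
Determinant of the coordinate differences = 70·70 − 100·65 = -1600.
∂z/∂x = [(+0.08)·70 − (+0.31)·65] / -1600 = +0.009094
∂z/∂y = [70·(+0.31) − 100·(+0.08)] / -1600 = -0.008563
Steepest decrease is along −∇f = (-0.009094 E, +0.008563 N) → northwest.

NW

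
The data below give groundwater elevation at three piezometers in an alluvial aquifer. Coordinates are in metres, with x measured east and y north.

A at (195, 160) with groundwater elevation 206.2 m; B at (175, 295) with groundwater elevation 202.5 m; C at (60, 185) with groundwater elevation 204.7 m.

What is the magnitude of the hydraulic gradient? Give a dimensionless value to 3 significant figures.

Differences from A: to B (Δx, Δy, Δh) = (-20, 135, -3.7); to C = (-135, 25, -1.5).
Determinant of the coordinate differences = (-20)·25 − (-135)·135 = 17725.
∂h/∂x = [(-3.7)·25 − (-1.5)·135] / 17725 = +0.006206
∂h/∂y = [(-20)·(-1.5) − (-135)·(-3.7)] / 17725 = -0.02649
|∇h| = √(0.006206² + -0.02649²) = 0.02721

0.0272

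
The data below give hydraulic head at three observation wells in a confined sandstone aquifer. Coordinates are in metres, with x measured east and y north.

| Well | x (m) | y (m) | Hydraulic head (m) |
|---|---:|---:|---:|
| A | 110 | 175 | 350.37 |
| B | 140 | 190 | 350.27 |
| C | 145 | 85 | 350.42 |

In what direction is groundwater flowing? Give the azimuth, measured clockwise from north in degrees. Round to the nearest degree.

With h = a·x + b·y + c and A as origin, the differences give:
  30·a + 15·b = -0.10
  35·a + (-90)·b = +0.05
Eliminate b (×(-90) and ×15, subtract): -3225·a = 8.250 → a = ∂h/∂x = -0.002558
Back-substitute: b = ∂h/∂y = -0.001550.
Flow direction (−∇h) has components (+0.002558 E, +0.001550 N).
Azimuth = atan2(E, N) = atan2(+0.002558, +0.001550) = 58.8° ≈ 059°.

059°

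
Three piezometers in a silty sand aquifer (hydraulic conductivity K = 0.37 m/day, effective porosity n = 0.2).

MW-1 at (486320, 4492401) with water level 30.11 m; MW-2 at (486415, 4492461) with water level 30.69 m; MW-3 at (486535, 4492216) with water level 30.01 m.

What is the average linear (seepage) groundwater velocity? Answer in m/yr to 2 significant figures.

3.7 m/yr

Differences from MW-1: to MW-2 (Δx, Δy, Δh) = (95, 60, +0.58); to MW-3 = (215, -185, -0.10).
Determinant of the coordinate differences = 95·(-185) − 215·60 = -30475.
∂h/∂x = [(+0.58)·(-185) − (-0.10)·60] / -30475 = +0.003324
∂h/∂y = [95·(-0.10) − 215·(+0.58)] / -30475 = +0.004404
|∇h| = √(0.003324² + 0.004404²) = 0.005518
Seepage velocity v = K·i/n = 0.37 × 0.005518 / 0.2 = 0.01021 m/day = 3.729 m/yr.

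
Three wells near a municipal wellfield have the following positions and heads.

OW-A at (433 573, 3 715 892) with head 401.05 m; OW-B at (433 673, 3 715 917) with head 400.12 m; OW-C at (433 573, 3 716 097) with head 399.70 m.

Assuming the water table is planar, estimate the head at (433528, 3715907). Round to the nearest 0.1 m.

401.3 m

Three-point gradient (reference OW-A): Δ to OW-B = (100, 25, -0.93), Δ to OW-C = (0, 205, -1.35).
∂h/∂x = -0.007654, ∂h/∂y = -0.006585 (det = 20500).
h(433528, 3715907) = 401.05 + (-0.007654)·(-45) + (-0.006585)·(15) = 401.05 +0.344 -0.099 = 401.296 m.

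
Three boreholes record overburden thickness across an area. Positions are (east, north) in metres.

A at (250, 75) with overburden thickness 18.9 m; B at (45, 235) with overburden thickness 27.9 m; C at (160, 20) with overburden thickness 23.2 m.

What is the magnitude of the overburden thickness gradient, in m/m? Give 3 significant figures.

0.0462 m/m

Differences from A: to B (Δx, Δy, Δh) = (-205, 160, +9.0); to C = (-90, -55, +4.3).
Determinant of the coordinate differences = (-205)·(-55) − (-90)·160 = 25675.
∂d/∂x = [(+9.0)·(-55) − (+4.3)·160] / 25675 = -0.04608
∂d/∂y = [(-205)·(+4.3) − (-90)·(+9.0)] / 25675 = -0.002785
|∇f| = √(-0.04608² + -0.002785²) = 0.04616 m/m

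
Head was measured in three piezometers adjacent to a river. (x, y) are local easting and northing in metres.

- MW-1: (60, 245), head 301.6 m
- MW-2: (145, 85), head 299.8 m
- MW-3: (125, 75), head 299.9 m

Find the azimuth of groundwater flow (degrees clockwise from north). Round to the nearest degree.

129°

With h = a·x + b·y + c and MW-1 as origin, the differences give:
  85·a + (-160)·b = -1.8
  65·a + (-170)·b = -1.7
Eliminate b (×(-170) and ×(-160), subtract): -4050·a = 34.00 → a = ∂h/∂x = -0.008395
Back-substitute: b = ∂h/∂y = +0.006790.
Flow direction (−∇h) has components (+0.008395 E, -0.006790 N).
Azimuth = atan2(E, N) = atan2(+0.008395, -0.006790) = 129.0° ≈ 129°.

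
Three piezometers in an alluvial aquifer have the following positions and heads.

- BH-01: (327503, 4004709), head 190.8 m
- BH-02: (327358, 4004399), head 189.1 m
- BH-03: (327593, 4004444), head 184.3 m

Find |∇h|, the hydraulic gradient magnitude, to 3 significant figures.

0.0288

Differences from BH-01: to BH-02 (Δx, Δy, Δh) = (-145, -310, -1.7); to BH-03 = (90, -265, -6.5).
Solve a·Δx + b·Δy = Δh: det = (-145)·(-265) − 90·(-310) = 66325.
∂h/∂x = [(-1.7)·(-265) − (-6.5)·(-310)] / 66325 = -0.02359
∂h/∂y = [(-145)·(-6.5) − 90·(-1.7)] / 66325 = +0.01652
|∇h| = √(-0.02359² + 0.01652²) = 0.0288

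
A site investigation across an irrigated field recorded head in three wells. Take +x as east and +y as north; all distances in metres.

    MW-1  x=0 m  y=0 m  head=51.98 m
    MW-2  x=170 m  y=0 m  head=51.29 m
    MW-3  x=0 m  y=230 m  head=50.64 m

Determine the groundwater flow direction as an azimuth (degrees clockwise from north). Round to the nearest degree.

∂h/∂x = (51.29 − 51.98) / (170 − 0) = -0.004059
∂h/∂y = (50.64 − 51.98) / (230 − 0) = -0.005826
Flow direction (−∇h) has components (+0.004059 E, +0.005826 N).
Azimuth = atan2(E, N) = atan2(+0.004059, +0.005826) = 34.9° ≈ 035°.

035°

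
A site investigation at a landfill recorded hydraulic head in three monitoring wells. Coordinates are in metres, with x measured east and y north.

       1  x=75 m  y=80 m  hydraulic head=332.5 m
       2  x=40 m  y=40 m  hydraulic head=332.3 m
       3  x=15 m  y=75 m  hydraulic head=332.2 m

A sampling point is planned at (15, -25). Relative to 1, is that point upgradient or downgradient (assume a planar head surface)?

downgradient

Differences from 1: to 2 (Δx, Δy, Δh) = (-35, -40, -0.2); to 3 = (-60, -5, -0.3).
Determinant of the coordinate differences = (-35)·(-5) − (-60)·(-40) = -2225.
∂h/∂x = [(-0.2)·(-5) − (-0.3)·(-40)] / -2225 = +0.004944
∂h/∂y = [(-35)·(-0.3) − (-60)·(-0.2)] / -2225 = +0.0006742
Head at (15, -25) = 332.5 + (+0.004944)·(-60) + (+0.0006742)·(-105) = 332.13 m.
That is lower than the 332.5 m at 1, so the point is downgradient.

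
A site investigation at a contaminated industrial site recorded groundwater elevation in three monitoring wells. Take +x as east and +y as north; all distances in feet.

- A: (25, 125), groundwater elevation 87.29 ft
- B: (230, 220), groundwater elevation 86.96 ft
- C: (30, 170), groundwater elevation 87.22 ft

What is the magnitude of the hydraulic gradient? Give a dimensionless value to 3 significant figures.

Three-point gradient (reference A): Δ to B = (205, 95, -0.33), Δ to C = (5, 45, -0.07).
∂h/∂x = -0.0009371, ∂h/∂y = -0.001451 (det = 8750).
|∇h| = √(-0.0009371² + -0.001451²) = 0.001727

0.00173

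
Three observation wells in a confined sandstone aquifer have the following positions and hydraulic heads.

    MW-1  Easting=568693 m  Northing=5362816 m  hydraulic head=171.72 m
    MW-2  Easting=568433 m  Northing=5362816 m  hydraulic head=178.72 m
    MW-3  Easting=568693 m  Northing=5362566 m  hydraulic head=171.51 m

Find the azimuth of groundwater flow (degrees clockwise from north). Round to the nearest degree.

092°

∂h/∂x = (178.72 − 171.72) / (568433 − 568693) = -0.02692
∂h/∂y = (171.51 − 171.72) / (5362566 − 5362816) = +0.0008400
Flow direction (−∇h) has components (+0.02692 E, -0.0008400 N).
Azimuth = atan2(E, N) = atan2(+0.02692, -0.0008400) = 91.8° ≈ 092°.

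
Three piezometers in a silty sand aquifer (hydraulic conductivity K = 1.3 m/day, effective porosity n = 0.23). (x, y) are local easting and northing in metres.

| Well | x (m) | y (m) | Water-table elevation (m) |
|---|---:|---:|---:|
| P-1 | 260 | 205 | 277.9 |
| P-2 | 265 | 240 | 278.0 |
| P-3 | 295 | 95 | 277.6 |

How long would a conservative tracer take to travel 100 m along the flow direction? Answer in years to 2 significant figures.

Three-point gradient (reference P-1): Δ to P-2 = (5, 35, +0.1), Δ to P-3 = (35, -110, -0.3).
∂h/∂x = +0.0002817, ∂h/∂y = +0.002817 (det = -1775).
|∇h| = √(0.0002817² + 0.002817²) = 0.002831
Seepage velocity v = K·i/n = 1.3 × 0.002831 / 0.23 = 0.016 m/day.
t = 100 / 0.016 = 6250 days = 17.1 years.

17 years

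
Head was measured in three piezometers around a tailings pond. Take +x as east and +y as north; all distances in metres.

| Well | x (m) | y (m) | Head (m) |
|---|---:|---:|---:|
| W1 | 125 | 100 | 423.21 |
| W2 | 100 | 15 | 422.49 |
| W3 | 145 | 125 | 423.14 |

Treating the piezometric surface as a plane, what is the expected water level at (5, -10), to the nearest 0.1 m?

With h = a·x + b·y + c and W1 as origin, the differences give:
  (-25)·a + (-85)·b = -0.72
  20·a + 25·b = -0.07
Eliminate b (×25 and ×(-85), subtract): 1075·a = -23.950 → a = ∂h/∂x = -0.02228
Back-substitute: b = ∂h/∂y = +0.01502.
h(5, -10) = 423.21 + (-0.02228)·(-120) + (+0.01502)·(-110) = 423.21 +2.673 -1.653 = 424.231 m.

424.2 m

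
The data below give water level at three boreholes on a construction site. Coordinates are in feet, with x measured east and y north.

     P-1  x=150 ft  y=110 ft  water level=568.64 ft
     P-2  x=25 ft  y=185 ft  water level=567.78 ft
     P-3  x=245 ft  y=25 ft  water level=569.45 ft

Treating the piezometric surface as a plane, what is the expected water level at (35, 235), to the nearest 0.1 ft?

567.5 ft

Differences from P-1: to P-2 (Δx, Δy, Δh) = (-125, 75, -0.86); to P-3 = (95, -85, +0.81).
Solve a·Δx + b·Δy = Δh: det = (-125)·(-85) − 95·75 = 3500.
∂h/∂x = [(-0.86)·(-85) − (+0.81)·75] / 3500 = +0.003529
∂h/∂y = [(-125)·(+0.81) − 95·(-0.86)] / 3500 = -0.005586
h(35, 235) = 568.64 + (+0.003529)·(-115) + (-0.005586)·(125) = 568.64 -0.406 -0.698 = 567.536 ft.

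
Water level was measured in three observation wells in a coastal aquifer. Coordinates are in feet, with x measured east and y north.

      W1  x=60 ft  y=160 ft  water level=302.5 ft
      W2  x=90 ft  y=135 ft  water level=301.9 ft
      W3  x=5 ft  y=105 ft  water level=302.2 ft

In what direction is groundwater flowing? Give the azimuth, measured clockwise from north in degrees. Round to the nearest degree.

149°

Differences from W1: to W2 (Δx, Δy, Δh) = (30, -25, -0.6); to W3 = (-55, -55, -0.3).
Solve a·Δx + b·Δy = Δh: det = 30·(-55) − (-55)·(-25) = -3025.
∂h/∂x = [(-0.6)·(-55) − (-0.3)·(-25)] / -3025 = -0.008430
∂h/∂y = [30·(-0.3) − (-55)·(-0.6)] / -3025 = +0.01388
Flow direction (−∇h) has components (+0.008430 E, -0.01388 N).
Azimuth = atan2(E, N) = atan2(+0.008430, -0.01388) = 148.7° ≈ 149°.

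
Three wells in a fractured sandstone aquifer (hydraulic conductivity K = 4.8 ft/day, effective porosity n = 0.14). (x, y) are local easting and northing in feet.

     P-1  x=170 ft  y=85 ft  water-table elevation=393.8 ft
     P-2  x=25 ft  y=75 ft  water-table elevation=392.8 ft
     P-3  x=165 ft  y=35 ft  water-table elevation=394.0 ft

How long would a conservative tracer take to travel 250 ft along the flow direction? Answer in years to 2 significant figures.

Differences from P-1: to P-2 (Δx, Δy, Δh) = (-145, -10, -1.0); to P-3 = (-5, -50, +0.2).
Determinant of the coordinate differences = (-145)·(-50) − (-5)·(-10) = 7200.
∂h/∂x = [(-1.0)·(-50) − (+0.2)·(-10)] / 7200 = +0.007222
∂h/∂y = [(-145)·(+0.2) − (-5)·(-1.0)] / 7200 = -0.004722
|∇h| = √(0.007222² + -0.004722²) = 0.008629
Seepage velocity v = K·i/n = 4.8 × 0.008629 / 0.14 = 0.2959 ft/day.
t = 250 / 0.2959 = 844.9 days = 2.31 years.

2.3 years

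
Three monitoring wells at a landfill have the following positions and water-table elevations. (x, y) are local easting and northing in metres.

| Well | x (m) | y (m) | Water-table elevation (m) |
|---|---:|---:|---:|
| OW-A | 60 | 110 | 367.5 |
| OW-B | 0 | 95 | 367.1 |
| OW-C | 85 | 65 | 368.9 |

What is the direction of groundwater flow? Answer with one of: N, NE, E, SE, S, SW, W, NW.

With h = a·x + b·y + c and OW-A as origin, the differences give:
  (-60)·a + (-15)·b = -0.4
  25·a + (-45)·b = +1.4
Eliminate b (×(-45) and ×(-15), subtract): 3075·a = 39.00 → a = ∂h/∂x = +0.01268
Back-substitute: b = ∂h/∂y = -0.02407.
Flow = −∇h = (-0.01268 east, +0.02407 north), which points northwest.

NW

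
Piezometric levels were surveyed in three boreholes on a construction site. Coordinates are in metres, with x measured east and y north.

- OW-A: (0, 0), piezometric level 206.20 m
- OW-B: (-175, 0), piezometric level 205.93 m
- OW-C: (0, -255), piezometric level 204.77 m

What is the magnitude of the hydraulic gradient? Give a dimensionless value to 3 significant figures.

∂h/∂x = (205.93 − 206.20) / (-175 − 0) = +0.001543
∂h/∂y = (204.77 − 206.20) / (-255 − 0) = +0.005608
|∇h| = √(0.001543² + 0.005608²) = 0.005816

0.00582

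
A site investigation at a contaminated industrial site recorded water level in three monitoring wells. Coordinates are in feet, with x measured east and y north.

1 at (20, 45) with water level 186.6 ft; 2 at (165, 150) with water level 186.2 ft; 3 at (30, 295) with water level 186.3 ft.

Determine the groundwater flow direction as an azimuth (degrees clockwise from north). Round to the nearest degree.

060°

Differences from 1: to 2 (Δx, Δy, Δh) = (145, 105, -0.4); to 3 = (10, 250, -0.3).
Determinant of the coordinate differences = 145·250 − 10·105 = 35200.
∂h/∂x = [(-0.4)·250 − (-0.3)·105] / 35200 = -0.001946
∂h/∂y = [145·(-0.3) − 10·(-0.4)] / 35200 = -0.001122
Flow direction (−∇h) has components (+0.001946 E, +0.001122 N).
Azimuth = atan2(E, N) = atan2(+0.001946, +0.001122) = 60.0° ≈ 060°.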